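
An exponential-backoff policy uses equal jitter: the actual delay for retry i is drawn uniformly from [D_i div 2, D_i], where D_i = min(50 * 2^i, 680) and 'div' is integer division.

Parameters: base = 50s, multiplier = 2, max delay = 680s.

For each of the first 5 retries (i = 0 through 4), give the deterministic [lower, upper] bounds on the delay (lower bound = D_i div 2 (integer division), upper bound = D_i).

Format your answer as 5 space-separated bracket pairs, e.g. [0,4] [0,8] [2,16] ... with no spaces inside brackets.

Computing bounds per retry:
  i=0: D_i=min(50*2^0,680)=50, bounds=[25,50]
  i=1: D_i=min(50*2^1,680)=100, bounds=[50,100]
  i=2: D_i=min(50*2^2,680)=200, bounds=[100,200]
  i=3: D_i=min(50*2^3,680)=400, bounds=[200,400]
  i=4: D_i=min(50*2^4,680)=680, bounds=[340,680]

Answer: [25,50] [50,100] [100,200] [200,400] [340,680]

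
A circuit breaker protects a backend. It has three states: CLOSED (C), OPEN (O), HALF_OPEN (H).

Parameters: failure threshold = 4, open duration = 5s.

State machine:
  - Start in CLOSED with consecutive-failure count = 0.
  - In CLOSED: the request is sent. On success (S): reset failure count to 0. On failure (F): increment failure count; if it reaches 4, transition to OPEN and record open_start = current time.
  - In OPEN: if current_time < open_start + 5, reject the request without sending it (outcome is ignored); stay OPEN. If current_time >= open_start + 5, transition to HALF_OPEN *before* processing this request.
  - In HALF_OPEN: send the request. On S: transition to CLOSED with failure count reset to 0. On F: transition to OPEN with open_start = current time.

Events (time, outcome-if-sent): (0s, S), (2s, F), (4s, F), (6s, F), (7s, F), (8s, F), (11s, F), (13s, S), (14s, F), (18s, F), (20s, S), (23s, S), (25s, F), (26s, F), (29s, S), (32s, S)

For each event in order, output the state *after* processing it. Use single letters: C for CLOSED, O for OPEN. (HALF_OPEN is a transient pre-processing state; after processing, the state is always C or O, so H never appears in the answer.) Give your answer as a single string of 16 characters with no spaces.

Answer: CCCCOOOCCCCCCCCC

Derivation:
State after each event:
  event#1 t=0s outcome=S: state=CLOSED
  event#2 t=2s outcome=F: state=CLOSED
  event#3 t=4s outcome=F: state=CLOSED
  event#4 t=6s outcome=F: state=CLOSED
  event#5 t=7s outcome=F: state=OPEN
  event#6 t=8s outcome=F: state=OPEN
  event#7 t=11s outcome=F: state=OPEN
  event#8 t=13s outcome=S: state=CLOSED
  event#9 t=14s outcome=F: state=CLOSED
  event#10 t=18s outcome=F: state=CLOSED
  event#11 t=20s outcome=S: state=CLOSED
  event#12 t=23s outcome=S: state=CLOSED
  event#13 t=25s outcome=F: state=CLOSED
  event#14 t=26s outcome=F: state=CLOSED
  event#15 t=29s outcome=S: state=CLOSED
  event#16 t=32s outcome=S: state=CLOSED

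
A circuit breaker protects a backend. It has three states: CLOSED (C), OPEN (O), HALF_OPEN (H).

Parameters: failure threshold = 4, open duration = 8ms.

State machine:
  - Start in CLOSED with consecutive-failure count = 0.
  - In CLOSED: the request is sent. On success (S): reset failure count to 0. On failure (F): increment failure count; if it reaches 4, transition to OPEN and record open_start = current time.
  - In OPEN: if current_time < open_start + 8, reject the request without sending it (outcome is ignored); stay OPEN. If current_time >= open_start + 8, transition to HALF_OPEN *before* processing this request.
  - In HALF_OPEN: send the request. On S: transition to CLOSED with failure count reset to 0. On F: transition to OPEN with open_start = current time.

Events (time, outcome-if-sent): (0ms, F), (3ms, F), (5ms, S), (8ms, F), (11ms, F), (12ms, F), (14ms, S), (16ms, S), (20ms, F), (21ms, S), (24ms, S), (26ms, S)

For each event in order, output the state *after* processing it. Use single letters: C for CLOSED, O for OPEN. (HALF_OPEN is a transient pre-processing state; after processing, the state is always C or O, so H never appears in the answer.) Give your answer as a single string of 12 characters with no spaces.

State after each event:
  event#1 t=0ms outcome=F: state=CLOSED
  event#2 t=3ms outcome=F: state=CLOSED
  event#3 t=5ms outcome=S: state=CLOSED
  event#4 t=8ms outcome=F: state=CLOSED
  event#5 t=11ms outcome=F: state=CLOSED
  event#6 t=12ms outcome=F: state=CLOSED
  event#7 t=14ms outcome=S: state=CLOSED
  event#8 t=16ms outcome=S: state=CLOSED
  event#9 t=20ms outcome=F: state=CLOSED
  event#10 t=21ms outcome=S: state=CLOSED
  event#11 t=24ms outcome=S: state=CLOSED
  event#12 t=26ms outcome=S: state=CLOSED

Answer: CCCCCCCCCCCC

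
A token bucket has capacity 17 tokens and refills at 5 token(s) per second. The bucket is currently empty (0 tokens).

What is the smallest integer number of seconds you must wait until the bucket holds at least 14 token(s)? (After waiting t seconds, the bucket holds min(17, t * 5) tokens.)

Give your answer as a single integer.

Answer: 3

Derivation:
Need t * 5 >= 14, so t >= 14/5.
Smallest integer t = ceil(14/5) = 3.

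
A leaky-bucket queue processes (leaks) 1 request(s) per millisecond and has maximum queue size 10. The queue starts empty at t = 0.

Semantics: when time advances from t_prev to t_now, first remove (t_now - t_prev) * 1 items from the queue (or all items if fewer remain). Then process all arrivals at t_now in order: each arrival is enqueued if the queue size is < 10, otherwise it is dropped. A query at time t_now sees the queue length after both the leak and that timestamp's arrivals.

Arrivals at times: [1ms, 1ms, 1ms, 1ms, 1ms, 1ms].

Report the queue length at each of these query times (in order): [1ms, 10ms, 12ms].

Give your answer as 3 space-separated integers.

Answer: 6 0 0

Derivation:
Queue lengths at query times:
  query t=1ms: backlog = 6
  query t=10ms: backlog = 0
  query t=12ms: backlog = 0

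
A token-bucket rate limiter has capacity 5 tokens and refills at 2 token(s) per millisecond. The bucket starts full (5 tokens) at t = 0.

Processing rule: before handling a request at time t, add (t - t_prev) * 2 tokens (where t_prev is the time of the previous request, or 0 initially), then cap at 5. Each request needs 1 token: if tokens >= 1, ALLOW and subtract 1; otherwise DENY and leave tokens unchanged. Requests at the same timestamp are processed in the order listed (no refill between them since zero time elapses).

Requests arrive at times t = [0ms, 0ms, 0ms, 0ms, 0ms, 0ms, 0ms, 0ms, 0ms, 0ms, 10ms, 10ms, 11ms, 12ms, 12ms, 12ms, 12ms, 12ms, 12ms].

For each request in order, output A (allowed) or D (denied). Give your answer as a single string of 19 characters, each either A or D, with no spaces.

Answer: AAAAADDDDDAAAAAAAAD

Derivation:
Simulating step by step:
  req#1 t=0ms: ALLOW
  req#2 t=0ms: ALLOW
  req#3 t=0ms: ALLOW
  req#4 t=0ms: ALLOW
  req#5 t=0ms: ALLOW
  req#6 t=0ms: DENY
  req#7 t=0ms: DENY
  req#8 t=0ms: DENY
  req#9 t=0ms: DENY
  req#10 t=0ms: DENY
  req#11 t=10ms: ALLOW
  req#12 t=10ms: ALLOW
  req#13 t=11ms: ALLOW
  req#14 t=12ms: ALLOW
  req#15 t=12ms: ALLOW
  req#16 t=12ms: ALLOW
  req#17 t=12ms: ALLOW
  req#18 t=12ms: ALLOW
  req#19 t=12ms: DENY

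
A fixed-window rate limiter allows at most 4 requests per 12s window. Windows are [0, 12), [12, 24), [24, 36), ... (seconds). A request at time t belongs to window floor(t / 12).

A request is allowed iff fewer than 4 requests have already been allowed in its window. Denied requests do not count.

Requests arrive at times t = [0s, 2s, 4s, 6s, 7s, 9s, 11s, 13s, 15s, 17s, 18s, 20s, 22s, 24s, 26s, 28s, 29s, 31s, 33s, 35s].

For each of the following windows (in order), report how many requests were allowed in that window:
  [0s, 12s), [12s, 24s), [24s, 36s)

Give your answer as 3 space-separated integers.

Answer: 4 4 4

Derivation:
Processing requests:
  req#1 t=0s (window 0): ALLOW
  req#2 t=2s (window 0): ALLOW
  req#3 t=4s (window 0): ALLOW
  req#4 t=6s (window 0): ALLOW
  req#5 t=7s (window 0): DENY
  req#6 t=9s (window 0): DENY
  req#7 t=11s (window 0): DENY
  req#8 t=13s (window 1): ALLOW
  req#9 t=15s (window 1): ALLOW
  req#10 t=17s (window 1): ALLOW
  req#11 t=18s (window 1): ALLOW
  req#12 t=20s (window 1): DENY
  req#13 t=22s (window 1): DENY
  req#14 t=24s (window 2): ALLOW
  req#15 t=26s (window 2): ALLOW
  req#16 t=28s (window 2): ALLOW
  req#17 t=29s (window 2): ALLOW
  req#18 t=31s (window 2): DENY
  req#19 t=33s (window 2): DENY
  req#20 t=35s (window 2): DENY

Allowed counts by window: 4 4 4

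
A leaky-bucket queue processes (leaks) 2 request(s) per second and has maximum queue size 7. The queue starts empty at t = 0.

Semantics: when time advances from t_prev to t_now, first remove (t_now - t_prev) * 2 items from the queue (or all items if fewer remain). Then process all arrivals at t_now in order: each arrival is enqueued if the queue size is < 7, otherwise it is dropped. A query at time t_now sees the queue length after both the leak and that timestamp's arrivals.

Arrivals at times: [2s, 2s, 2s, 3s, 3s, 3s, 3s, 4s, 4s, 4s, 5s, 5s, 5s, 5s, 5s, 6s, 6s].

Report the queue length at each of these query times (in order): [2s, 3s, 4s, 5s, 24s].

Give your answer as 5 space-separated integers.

Answer: 3 5 6 7 0

Derivation:
Queue lengths at query times:
  query t=2s: backlog = 3
  query t=3s: backlog = 5
  query t=4s: backlog = 6
  query t=5s: backlog = 7
  query t=24s: backlog = 0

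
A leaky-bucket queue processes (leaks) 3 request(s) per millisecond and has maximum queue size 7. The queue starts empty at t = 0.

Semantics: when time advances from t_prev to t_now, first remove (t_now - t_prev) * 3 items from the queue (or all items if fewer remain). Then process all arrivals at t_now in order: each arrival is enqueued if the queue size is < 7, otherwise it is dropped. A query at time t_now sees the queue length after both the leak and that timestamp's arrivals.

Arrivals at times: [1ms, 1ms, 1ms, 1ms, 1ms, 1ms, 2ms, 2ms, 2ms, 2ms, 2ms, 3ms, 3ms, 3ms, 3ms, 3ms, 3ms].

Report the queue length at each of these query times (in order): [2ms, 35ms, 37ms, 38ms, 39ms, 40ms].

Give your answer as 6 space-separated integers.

Answer: 7 0 0 0 0 0

Derivation:
Queue lengths at query times:
  query t=2ms: backlog = 7
  query t=35ms: backlog = 0
  query t=37ms: backlog = 0
  query t=38ms: backlog = 0
  query t=39ms: backlog = 0
  query t=40ms: backlog = 0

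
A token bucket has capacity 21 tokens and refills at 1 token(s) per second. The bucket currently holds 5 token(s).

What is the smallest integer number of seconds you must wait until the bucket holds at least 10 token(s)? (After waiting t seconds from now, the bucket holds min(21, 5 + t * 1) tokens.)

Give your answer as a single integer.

Answer: 5

Derivation:
Need 5 + t * 1 >= 10, so t >= 5/1.
Smallest integer t = ceil(5/1) = 5.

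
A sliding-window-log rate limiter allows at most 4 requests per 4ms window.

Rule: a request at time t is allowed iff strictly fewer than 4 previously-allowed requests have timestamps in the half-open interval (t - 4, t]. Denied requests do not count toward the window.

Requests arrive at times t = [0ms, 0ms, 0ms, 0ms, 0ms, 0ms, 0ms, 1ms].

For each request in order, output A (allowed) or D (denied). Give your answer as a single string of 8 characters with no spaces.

Tracking allowed requests in the window:
  req#1 t=0ms: ALLOW
  req#2 t=0ms: ALLOW
  req#3 t=0ms: ALLOW
  req#4 t=0ms: ALLOW
  req#5 t=0ms: DENY
  req#6 t=0ms: DENY
  req#7 t=0ms: DENY
  req#8 t=1ms: DENY

Answer: AAAADDDD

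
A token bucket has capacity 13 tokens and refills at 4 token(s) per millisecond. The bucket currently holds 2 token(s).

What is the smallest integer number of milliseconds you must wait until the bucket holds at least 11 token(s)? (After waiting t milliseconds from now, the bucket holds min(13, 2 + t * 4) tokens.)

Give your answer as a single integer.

Need 2 + t * 4 >= 11, so t >= 9/4.
Smallest integer t = ceil(9/4) = 3.

Answer: 3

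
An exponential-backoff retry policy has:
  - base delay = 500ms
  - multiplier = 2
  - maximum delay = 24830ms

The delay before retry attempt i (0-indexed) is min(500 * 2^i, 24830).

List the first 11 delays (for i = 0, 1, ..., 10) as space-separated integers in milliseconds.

Answer: 500 1000 2000 4000 8000 16000 24830 24830 24830 24830 24830

Derivation:
Computing each delay:
  i=0: min(500*2^0, 24830) = 500
  i=1: min(500*2^1, 24830) = 1000
  i=2: min(500*2^2, 24830) = 2000
  i=3: min(500*2^3, 24830) = 4000
  i=4: min(500*2^4, 24830) = 8000
  i=5: min(500*2^5, 24830) = 16000
  i=6: min(500*2^6, 24830) = 24830
  i=7: min(500*2^7, 24830) = 24830
  i=8: min(500*2^8, 24830) = 24830
  i=9: min(500*2^9, 24830) = 24830
  i=10: min(500*2^10, 24830) = 24830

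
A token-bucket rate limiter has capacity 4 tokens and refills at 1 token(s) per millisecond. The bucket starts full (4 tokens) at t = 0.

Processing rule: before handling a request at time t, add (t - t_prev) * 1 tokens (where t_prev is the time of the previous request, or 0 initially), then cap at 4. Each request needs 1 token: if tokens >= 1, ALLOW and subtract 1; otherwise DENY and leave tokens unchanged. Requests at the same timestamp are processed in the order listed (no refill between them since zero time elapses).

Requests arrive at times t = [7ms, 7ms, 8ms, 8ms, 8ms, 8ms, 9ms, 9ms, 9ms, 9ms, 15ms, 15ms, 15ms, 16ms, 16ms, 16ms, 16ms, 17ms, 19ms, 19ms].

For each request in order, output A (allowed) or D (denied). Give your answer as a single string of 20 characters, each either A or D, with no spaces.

Answer: AAAAADADDDAAAAADDAAA

Derivation:
Simulating step by step:
  req#1 t=7ms: ALLOW
  req#2 t=7ms: ALLOW
  req#3 t=8ms: ALLOW
  req#4 t=8ms: ALLOW
  req#5 t=8ms: ALLOW
  req#6 t=8ms: DENY
  req#7 t=9ms: ALLOW
  req#8 t=9ms: DENY
  req#9 t=9ms: DENY
  req#10 t=9ms: DENY
  req#11 t=15ms: ALLOW
  req#12 t=15ms: ALLOW
  req#13 t=15ms: ALLOW
  req#14 t=16ms: ALLOW
  req#15 t=16ms: ALLOW
  req#16 t=16ms: DENY
  req#17 t=16ms: DENY
  req#18 t=17ms: ALLOW
  req#19 t=19ms: ALLOW
  req#20 t=19ms: ALLOW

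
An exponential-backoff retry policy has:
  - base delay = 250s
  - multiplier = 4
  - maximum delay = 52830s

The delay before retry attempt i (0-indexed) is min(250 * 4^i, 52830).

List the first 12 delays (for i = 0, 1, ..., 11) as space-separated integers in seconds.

Computing each delay:
  i=0: min(250*4^0, 52830) = 250
  i=1: min(250*4^1, 52830) = 1000
  i=2: min(250*4^2, 52830) = 4000
  i=3: min(250*4^3, 52830) = 16000
  i=4: min(250*4^4, 52830) = 52830
  i=5: min(250*4^5, 52830) = 52830
  i=6: min(250*4^6, 52830) = 52830
  i=7: min(250*4^7, 52830) = 52830
  i=8: min(250*4^8, 52830) = 52830
  i=9: min(250*4^9, 52830) = 52830
  i=10: min(250*4^10, 52830) = 52830
  i=11: min(250*4^11, 52830) = 52830

Answer: 250 1000 4000 16000 52830 52830 52830 52830 52830 52830 52830 52830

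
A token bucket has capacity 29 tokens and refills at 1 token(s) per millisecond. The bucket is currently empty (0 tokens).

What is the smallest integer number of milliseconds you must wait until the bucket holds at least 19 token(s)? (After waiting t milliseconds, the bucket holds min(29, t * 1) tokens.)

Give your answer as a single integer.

Need t * 1 >= 19, so t >= 19/1.
Smallest integer t = ceil(19/1) = 19.

Answer: 19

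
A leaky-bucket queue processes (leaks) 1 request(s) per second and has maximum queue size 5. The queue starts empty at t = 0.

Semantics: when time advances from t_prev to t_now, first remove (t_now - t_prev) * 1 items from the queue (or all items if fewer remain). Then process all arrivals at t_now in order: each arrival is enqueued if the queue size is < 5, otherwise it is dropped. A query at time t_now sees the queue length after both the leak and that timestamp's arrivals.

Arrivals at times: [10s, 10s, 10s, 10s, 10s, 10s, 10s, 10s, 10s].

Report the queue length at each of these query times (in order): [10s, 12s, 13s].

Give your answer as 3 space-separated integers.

Queue lengths at query times:
  query t=10s: backlog = 5
  query t=12s: backlog = 3
  query t=13s: backlog = 2

Answer: 5 3 2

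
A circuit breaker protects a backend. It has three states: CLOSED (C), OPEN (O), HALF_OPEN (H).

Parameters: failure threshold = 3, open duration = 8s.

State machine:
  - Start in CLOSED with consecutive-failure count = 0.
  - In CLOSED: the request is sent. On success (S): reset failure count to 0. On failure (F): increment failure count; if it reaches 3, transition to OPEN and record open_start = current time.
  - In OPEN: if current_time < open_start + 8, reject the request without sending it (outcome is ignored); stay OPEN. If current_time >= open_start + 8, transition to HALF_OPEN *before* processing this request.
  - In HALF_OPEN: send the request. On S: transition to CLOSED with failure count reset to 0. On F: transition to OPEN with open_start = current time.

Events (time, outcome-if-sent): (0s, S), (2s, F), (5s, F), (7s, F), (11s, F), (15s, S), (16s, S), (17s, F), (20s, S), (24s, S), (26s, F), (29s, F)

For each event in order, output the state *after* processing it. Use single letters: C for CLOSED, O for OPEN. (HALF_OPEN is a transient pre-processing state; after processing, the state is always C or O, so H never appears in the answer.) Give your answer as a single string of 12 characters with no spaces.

Answer: CCCOOCCCCCCC

Derivation:
State after each event:
  event#1 t=0s outcome=S: state=CLOSED
  event#2 t=2s outcome=F: state=CLOSED
  event#3 t=5s outcome=F: state=CLOSED
  event#4 t=7s outcome=F: state=OPEN
  event#5 t=11s outcome=F: state=OPEN
  event#6 t=15s outcome=S: state=CLOSED
  event#7 t=16s outcome=S: state=CLOSED
  event#8 t=17s outcome=F: state=CLOSED
  event#9 t=20s outcome=S: state=CLOSED
  event#10 t=24s outcome=S: state=CLOSED
  event#11 t=26s outcome=F: state=CLOSED
  event#12 t=29s outcome=F: state=CLOSED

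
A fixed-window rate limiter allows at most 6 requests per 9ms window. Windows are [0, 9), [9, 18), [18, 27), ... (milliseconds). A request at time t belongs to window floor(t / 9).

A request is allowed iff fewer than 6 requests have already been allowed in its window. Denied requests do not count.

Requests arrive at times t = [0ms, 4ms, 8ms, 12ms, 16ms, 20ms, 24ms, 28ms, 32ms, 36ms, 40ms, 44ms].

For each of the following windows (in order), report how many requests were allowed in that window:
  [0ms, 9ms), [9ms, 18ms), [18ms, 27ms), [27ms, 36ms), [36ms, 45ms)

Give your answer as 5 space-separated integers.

Answer: 3 2 2 2 3

Derivation:
Processing requests:
  req#1 t=0ms (window 0): ALLOW
  req#2 t=4ms (window 0): ALLOW
  req#3 t=8ms (window 0): ALLOW
  req#4 t=12ms (window 1): ALLOW
  req#5 t=16ms (window 1): ALLOW
  req#6 t=20ms (window 2): ALLOW
  req#7 t=24ms (window 2): ALLOW
  req#8 t=28ms (window 3): ALLOW
  req#9 t=32ms (window 3): ALLOW
  req#10 t=36ms (window 4): ALLOW
  req#11 t=40ms (window 4): ALLOW
  req#12 t=44ms (window 4): ALLOW

Allowed counts by window: 3 2 2 2 3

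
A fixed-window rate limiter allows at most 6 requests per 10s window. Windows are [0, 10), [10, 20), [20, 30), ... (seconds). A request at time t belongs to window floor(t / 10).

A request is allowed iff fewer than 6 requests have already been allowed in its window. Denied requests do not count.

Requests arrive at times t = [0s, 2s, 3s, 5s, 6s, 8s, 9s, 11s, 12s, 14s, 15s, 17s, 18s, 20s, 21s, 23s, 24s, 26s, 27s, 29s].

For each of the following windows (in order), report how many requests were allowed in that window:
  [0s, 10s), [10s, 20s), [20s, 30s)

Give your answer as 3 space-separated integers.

Answer: 6 6 6

Derivation:
Processing requests:
  req#1 t=0s (window 0): ALLOW
  req#2 t=2s (window 0): ALLOW
  req#3 t=3s (window 0): ALLOW
  req#4 t=5s (window 0): ALLOW
  req#5 t=6s (window 0): ALLOW
  req#6 t=8s (window 0): ALLOW
  req#7 t=9s (window 0): DENY
  req#8 t=11s (window 1): ALLOW
  req#9 t=12s (window 1): ALLOW
  req#10 t=14s (window 1): ALLOW
  req#11 t=15s (window 1): ALLOW
  req#12 t=17s (window 1): ALLOW
  req#13 t=18s (window 1): ALLOW
  req#14 t=20s (window 2): ALLOW
  req#15 t=21s (window 2): ALLOW
  req#16 t=23s (window 2): ALLOW
  req#17 t=24s (window 2): ALLOW
  req#18 t=26s (window 2): ALLOW
  req#19 t=27s (window 2): ALLOW
  req#20 t=29s (window 2): DENY

Allowed counts by window: 6 6 6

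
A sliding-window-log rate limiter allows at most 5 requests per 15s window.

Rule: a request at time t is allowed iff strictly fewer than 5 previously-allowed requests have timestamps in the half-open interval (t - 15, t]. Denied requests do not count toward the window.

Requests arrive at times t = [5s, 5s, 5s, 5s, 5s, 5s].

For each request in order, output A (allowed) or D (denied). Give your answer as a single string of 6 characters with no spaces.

Tracking allowed requests in the window:
  req#1 t=5s: ALLOW
  req#2 t=5s: ALLOW
  req#3 t=5s: ALLOW
  req#4 t=5s: ALLOW
  req#5 t=5s: ALLOW
  req#6 t=5s: DENY

Answer: AAAAAD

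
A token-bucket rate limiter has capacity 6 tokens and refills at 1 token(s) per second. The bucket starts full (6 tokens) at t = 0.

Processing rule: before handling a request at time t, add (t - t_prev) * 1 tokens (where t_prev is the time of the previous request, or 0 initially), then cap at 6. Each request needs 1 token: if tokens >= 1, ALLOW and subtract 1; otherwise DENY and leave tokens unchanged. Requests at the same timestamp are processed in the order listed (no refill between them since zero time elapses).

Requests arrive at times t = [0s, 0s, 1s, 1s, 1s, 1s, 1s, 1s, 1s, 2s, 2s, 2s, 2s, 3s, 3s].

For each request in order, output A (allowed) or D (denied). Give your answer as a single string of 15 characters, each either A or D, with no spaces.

Answer: AAAAAAADDADDDAD

Derivation:
Simulating step by step:
  req#1 t=0s: ALLOW
  req#2 t=0s: ALLOW
  req#3 t=1s: ALLOW
  req#4 t=1s: ALLOW
  req#5 t=1s: ALLOW
  req#6 t=1s: ALLOW
  req#7 t=1s: ALLOW
  req#8 t=1s: DENY
  req#9 t=1s: DENY
  req#10 t=2s: ALLOW
  req#11 t=2s: DENY
  req#12 t=2s: DENY
  req#13 t=2s: DENY
  req#14 t=3s: ALLOW
  req#15 t=3s: DENY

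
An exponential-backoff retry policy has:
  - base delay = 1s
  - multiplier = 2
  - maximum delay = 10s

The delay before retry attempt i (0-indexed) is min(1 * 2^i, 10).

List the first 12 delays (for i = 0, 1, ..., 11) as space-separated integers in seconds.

Answer: 1 2 4 8 10 10 10 10 10 10 10 10

Derivation:
Computing each delay:
  i=0: min(1*2^0, 10) = 1
  i=1: min(1*2^1, 10) = 2
  i=2: min(1*2^2, 10) = 4
  i=3: min(1*2^3, 10) = 8
  i=4: min(1*2^4, 10) = 10
  i=5: min(1*2^5, 10) = 10
  i=6: min(1*2^6, 10) = 10
  i=7: min(1*2^7, 10) = 10
  i=8: min(1*2^8, 10) = 10
  i=9: min(1*2^9, 10) = 10
  i=10: min(1*2^10, 10) = 10
  i=11: min(1*2^11, 10) = 10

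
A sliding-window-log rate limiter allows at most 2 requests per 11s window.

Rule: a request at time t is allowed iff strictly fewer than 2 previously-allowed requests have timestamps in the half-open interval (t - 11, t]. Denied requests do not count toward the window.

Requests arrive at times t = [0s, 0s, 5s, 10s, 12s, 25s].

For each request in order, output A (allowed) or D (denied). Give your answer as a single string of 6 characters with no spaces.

Answer: AADDAA

Derivation:
Tracking allowed requests in the window:
  req#1 t=0s: ALLOW
  req#2 t=0s: ALLOW
  req#3 t=5s: DENY
  req#4 t=10s: DENY
  req#5 t=12s: ALLOW
  req#6 t=25s: ALLOW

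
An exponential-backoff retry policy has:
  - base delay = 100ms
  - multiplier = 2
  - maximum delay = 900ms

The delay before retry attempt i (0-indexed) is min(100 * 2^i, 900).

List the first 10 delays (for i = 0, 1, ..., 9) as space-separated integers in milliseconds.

Answer: 100 200 400 800 900 900 900 900 900 900

Derivation:
Computing each delay:
  i=0: min(100*2^0, 900) = 100
  i=1: min(100*2^1, 900) = 200
  i=2: min(100*2^2, 900) = 400
  i=3: min(100*2^3, 900) = 800
  i=4: min(100*2^4, 900) = 900
  i=5: min(100*2^5, 900) = 900
  i=6: min(100*2^6, 900) = 900
  i=7: min(100*2^7, 900) = 900
  i=8: min(100*2^8, 900) = 900
  i=9: min(100*2^9, 900) = 900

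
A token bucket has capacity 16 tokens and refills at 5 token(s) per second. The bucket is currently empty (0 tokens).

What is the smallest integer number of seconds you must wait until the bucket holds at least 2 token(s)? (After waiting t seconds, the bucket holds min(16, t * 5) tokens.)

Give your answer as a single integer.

Need t * 5 >= 2, so t >= 2/5.
Smallest integer t = ceil(2/5) = 1.

Answer: 1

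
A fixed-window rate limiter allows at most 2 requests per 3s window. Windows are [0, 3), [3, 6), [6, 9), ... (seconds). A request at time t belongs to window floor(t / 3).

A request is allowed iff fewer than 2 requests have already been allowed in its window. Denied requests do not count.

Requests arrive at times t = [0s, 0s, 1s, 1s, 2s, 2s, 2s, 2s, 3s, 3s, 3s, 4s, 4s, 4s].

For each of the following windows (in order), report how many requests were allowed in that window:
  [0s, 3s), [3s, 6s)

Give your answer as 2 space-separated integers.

Processing requests:
  req#1 t=0s (window 0): ALLOW
  req#2 t=0s (window 0): ALLOW
  req#3 t=1s (window 0): DENY
  req#4 t=1s (window 0): DENY
  req#5 t=2s (window 0): DENY
  req#6 t=2s (window 0): DENY
  req#7 t=2s (window 0): DENY
  req#8 t=2s (window 0): DENY
  req#9 t=3s (window 1): ALLOW
  req#10 t=3s (window 1): ALLOW
  req#11 t=3s (window 1): DENY
  req#12 t=4s (window 1): DENY
  req#13 t=4s (window 1): DENY
  req#14 t=4s (window 1): DENY

Allowed counts by window: 2 2

Answer: 2 2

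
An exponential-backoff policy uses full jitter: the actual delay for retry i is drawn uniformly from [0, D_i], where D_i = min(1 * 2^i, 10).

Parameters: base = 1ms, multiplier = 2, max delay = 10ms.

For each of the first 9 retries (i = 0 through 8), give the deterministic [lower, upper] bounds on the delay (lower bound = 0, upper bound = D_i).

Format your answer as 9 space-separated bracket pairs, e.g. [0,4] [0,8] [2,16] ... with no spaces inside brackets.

Computing bounds per retry:
  i=0: D_i=min(1*2^0,10)=1, bounds=[0,1]
  i=1: D_i=min(1*2^1,10)=2, bounds=[0,2]
  i=2: D_i=min(1*2^2,10)=4, bounds=[0,4]
  i=3: D_i=min(1*2^3,10)=8, bounds=[0,8]
  i=4: D_i=min(1*2^4,10)=10, bounds=[0,10]
  i=5: D_i=min(1*2^5,10)=10, bounds=[0,10]
  i=6: D_i=min(1*2^6,10)=10, bounds=[0,10]
  i=7: D_i=min(1*2^7,10)=10, bounds=[0,10]
  i=8: D_i=min(1*2^8,10)=10, bounds=[0,10]

Answer: [0,1] [0,2] [0,4] [0,8] [0,10] [0,10] [0,10] [0,10] [0,10]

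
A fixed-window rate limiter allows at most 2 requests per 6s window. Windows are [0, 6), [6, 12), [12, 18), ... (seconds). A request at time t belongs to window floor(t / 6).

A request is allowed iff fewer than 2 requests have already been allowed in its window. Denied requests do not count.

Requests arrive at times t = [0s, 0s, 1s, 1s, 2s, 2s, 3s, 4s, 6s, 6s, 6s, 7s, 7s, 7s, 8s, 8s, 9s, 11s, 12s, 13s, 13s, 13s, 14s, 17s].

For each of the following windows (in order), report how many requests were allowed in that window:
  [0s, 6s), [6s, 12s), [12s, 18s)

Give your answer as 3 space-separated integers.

Answer: 2 2 2

Derivation:
Processing requests:
  req#1 t=0s (window 0): ALLOW
  req#2 t=0s (window 0): ALLOW
  req#3 t=1s (window 0): DENY
  req#4 t=1s (window 0): DENY
  req#5 t=2s (window 0): DENY
  req#6 t=2s (window 0): DENY
  req#7 t=3s (window 0): DENY
  req#8 t=4s (window 0): DENY
  req#9 t=6s (window 1): ALLOW
  req#10 t=6s (window 1): ALLOW
  req#11 t=6s (window 1): DENY
  req#12 t=7s (window 1): DENY
  req#13 t=7s (window 1): DENY
  req#14 t=7s (window 1): DENY
  req#15 t=8s (window 1): DENY
  req#16 t=8s (window 1): DENY
  req#17 t=9s (window 1): DENY
  req#18 t=11s (window 1): DENY
  req#19 t=12s (window 2): ALLOW
  req#20 t=13s (window 2): ALLOW
  req#21 t=13s (window 2): DENY
  req#22 t=13s (window 2): DENY
  req#23 t=14s (window 2): DENY
  req#24 t=17s (window 2): DENY

Allowed counts by window: 2 2 2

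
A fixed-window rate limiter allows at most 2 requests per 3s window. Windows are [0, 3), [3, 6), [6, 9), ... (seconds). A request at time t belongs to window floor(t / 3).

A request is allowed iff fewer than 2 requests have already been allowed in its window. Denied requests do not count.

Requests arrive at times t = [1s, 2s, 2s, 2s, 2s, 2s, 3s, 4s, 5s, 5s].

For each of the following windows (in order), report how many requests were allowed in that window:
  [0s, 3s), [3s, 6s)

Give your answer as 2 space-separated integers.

Answer: 2 2

Derivation:
Processing requests:
  req#1 t=1s (window 0): ALLOW
  req#2 t=2s (window 0): ALLOW
  req#3 t=2s (window 0): DENY
  req#4 t=2s (window 0): DENY
  req#5 t=2s (window 0): DENY
  req#6 t=2s (window 0): DENY
  req#7 t=3s (window 1): ALLOW
  req#8 t=4s (window 1): ALLOW
  req#9 t=5s (window 1): DENY
  req#10 t=5s (window 1): DENY

Allowed counts by window: 2 2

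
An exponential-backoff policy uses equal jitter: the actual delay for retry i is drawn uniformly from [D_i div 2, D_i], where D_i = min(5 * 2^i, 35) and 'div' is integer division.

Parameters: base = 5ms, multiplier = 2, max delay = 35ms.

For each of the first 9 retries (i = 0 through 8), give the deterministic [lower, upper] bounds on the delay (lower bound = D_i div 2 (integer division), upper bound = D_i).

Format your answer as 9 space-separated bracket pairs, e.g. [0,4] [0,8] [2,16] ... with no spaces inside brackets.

Computing bounds per retry:
  i=0: D_i=min(5*2^0,35)=5, bounds=[2,5]
  i=1: D_i=min(5*2^1,35)=10, bounds=[5,10]
  i=2: D_i=min(5*2^2,35)=20, bounds=[10,20]
  i=3: D_i=min(5*2^3,35)=35, bounds=[17,35]
  i=4: D_i=min(5*2^4,35)=35, bounds=[17,35]
  i=5: D_i=min(5*2^5,35)=35, bounds=[17,35]
  i=6: D_i=min(5*2^6,35)=35, bounds=[17,35]
  i=7: D_i=min(5*2^7,35)=35, bounds=[17,35]
  i=8: D_i=min(5*2^8,35)=35, bounds=[17,35]

Answer: [2,5] [5,10] [10,20] [17,35] [17,35] [17,35] [17,35] [17,35] [17,35]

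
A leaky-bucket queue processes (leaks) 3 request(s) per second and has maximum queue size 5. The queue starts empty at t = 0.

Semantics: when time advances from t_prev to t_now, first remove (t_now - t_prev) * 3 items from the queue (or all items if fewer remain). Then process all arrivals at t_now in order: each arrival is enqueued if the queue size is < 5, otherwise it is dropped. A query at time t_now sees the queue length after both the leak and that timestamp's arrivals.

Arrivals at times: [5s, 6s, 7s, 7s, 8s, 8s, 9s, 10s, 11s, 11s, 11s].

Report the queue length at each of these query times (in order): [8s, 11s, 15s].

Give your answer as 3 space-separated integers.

Queue lengths at query times:
  query t=8s: backlog = 2
  query t=11s: backlog = 3
  query t=15s: backlog = 0

Answer: 2 3 0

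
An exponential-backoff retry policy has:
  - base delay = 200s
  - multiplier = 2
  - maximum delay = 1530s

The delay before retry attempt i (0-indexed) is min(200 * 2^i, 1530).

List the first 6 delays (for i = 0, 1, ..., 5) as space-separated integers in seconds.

Answer: 200 400 800 1530 1530 1530

Derivation:
Computing each delay:
  i=0: min(200*2^0, 1530) = 200
  i=1: min(200*2^1, 1530) = 400
  i=2: min(200*2^2, 1530) = 800
  i=3: min(200*2^3, 1530) = 1530
  i=4: min(200*2^4, 1530) = 1530
  i=5: min(200*2^5, 1530) = 1530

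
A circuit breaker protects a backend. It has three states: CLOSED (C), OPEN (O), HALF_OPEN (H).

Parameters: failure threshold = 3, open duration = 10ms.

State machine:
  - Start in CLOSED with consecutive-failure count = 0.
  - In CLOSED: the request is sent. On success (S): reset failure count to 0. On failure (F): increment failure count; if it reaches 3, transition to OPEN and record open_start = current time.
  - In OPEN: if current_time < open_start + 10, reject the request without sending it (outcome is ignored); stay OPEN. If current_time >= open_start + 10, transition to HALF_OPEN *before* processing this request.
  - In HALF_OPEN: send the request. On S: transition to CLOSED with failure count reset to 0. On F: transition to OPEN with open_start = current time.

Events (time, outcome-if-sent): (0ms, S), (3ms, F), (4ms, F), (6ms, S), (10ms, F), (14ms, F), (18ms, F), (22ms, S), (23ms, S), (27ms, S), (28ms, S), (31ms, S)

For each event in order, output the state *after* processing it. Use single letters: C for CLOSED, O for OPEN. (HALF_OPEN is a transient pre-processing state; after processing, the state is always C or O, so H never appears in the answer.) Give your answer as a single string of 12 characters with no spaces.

Answer: CCCCCCOOOOCC

Derivation:
State after each event:
  event#1 t=0ms outcome=S: state=CLOSED
  event#2 t=3ms outcome=F: state=CLOSED
  event#3 t=4ms outcome=F: state=CLOSED
  event#4 t=6ms outcome=S: state=CLOSED
  event#5 t=10ms outcome=F: state=CLOSED
  event#6 t=14ms outcome=F: state=CLOSED
  event#7 t=18ms outcome=F: state=OPEN
  event#8 t=22ms outcome=S: state=OPEN
  event#9 t=23ms outcome=S: state=OPEN
  event#10 t=27ms outcome=S: state=OPEN
  event#11 t=28ms outcome=S: state=CLOSED
  event#12 t=31ms outcome=S: state=CLOSED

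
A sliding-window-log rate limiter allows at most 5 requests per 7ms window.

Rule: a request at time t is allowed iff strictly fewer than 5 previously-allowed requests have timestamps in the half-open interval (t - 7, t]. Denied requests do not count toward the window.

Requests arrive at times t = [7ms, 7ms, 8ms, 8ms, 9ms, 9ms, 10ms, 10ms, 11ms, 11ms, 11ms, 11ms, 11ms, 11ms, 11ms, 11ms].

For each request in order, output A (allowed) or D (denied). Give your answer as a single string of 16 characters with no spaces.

Answer: AAAAADDDDDDDDDDD

Derivation:
Tracking allowed requests in the window:
  req#1 t=7ms: ALLOW
  req#2 t=7ms: ALLOW
  req#3 t=8ms: ALLOW
  req#4 t=8ms: ALLOW
  req#5 t=9ms: ALLOW
  req#6 t=9ms: DENY
  req#7 t=10ms: DENY
  req#8 t=10ms: DENY
  req#9 t=11ms: DENY
  req#10 t=11ms: DENY
  req#11 t=11ms: DENY
  req#12 t=11ms: DENY
  req#13 t=11ms: DENY
  req#14 t=11ms: DENY
  req#15 t=11ms: DENY
  req#16 t=11ms: DENY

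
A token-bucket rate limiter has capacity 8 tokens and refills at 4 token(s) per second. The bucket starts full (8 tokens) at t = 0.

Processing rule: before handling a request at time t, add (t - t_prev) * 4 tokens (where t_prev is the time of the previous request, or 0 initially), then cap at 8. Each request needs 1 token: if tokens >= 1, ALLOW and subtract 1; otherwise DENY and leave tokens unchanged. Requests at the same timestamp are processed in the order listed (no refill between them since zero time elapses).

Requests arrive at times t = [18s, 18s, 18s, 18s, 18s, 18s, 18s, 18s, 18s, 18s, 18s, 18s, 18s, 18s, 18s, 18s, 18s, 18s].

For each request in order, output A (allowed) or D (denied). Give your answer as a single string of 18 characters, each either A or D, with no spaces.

Answer: AAAAAAAADDDDDDDDDD

Derivation:
Simulating step by step:
  req#1 t=18s: ALLOW
  req#2 t=18s: ALLOW
  req#3 t=18s: ALLOW
  req#4 t=18s: ALLOW
  req#5 t=18s: ALLOW
  req#6 t=18s: ALLOW
  req#7 t=18s: ALLOW
  req#8 t=18s: ALLOW
  req#9 t=18s: DENY
  req#10 t=18s: DENY
  req#11 t=18s: DENY
  req#12 t=18s: DENY
  req#13 t=18s: DENY
  req#14 t=18s: DENY
  req#15 t=18s: DENY
  req#16 t=18s: DENY
  req#17 t=18s: DENY
  req#18 t=18s: DENY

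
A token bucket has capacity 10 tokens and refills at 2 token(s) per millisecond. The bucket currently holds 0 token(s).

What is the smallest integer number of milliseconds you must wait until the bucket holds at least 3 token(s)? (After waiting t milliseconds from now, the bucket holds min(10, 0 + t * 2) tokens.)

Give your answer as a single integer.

Need 0 + t * 2 >= 3, so t >= 3/2.
Smallest integer t = ceil(3/2) = 2.

Answer: 2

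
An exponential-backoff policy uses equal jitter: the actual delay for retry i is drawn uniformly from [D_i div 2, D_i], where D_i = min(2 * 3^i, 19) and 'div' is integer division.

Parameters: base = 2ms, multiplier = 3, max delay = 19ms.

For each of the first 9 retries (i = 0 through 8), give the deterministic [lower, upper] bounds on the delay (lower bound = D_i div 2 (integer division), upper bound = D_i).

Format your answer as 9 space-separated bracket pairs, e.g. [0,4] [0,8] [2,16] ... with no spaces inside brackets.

Answer: [1,2] [3,6] [9,18] [9,19] [9,19] [9,19] [9,19] [9,19] [9,19]

Derivation:
Computing bounds per retry:
  i=0: D_i=min(2*3^0,19)=2, bounds=[1,2]
  i=1: D_i=min(2*3^1,19)=6, bounds=[3,6]
  i=2: D_i=min(2*3^2,19)=18, bounds=[9,18]
  i=3: D_i=min(2*3^3,19)=19, bounds=[9,19]
  i=4: D_i=min(2*3^4,19)=19, bounds=[9,19]
  i=5: D_i=min(2*3^5,19)=19, bounds=[9,19]
  i=6: D_i=min(2*3^6,19)=19, bounds=[9,19]
  i=7: D_i=min(2*3^7,19)=19, bounds=[9,19]
  i=8: D_i=min(2*3^8,19)=19, bounds=[9,19]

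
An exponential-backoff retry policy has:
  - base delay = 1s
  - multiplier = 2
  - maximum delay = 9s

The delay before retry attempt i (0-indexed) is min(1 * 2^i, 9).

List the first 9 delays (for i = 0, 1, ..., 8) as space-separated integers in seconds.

Answer: 1 2 4 8 9 9 9 9 9

Derivation:
Computing each delay:
  i=0: min(1*2^0, 9) = 1
  i=1: min(1*2^1, 9) = 2
  i=2: min(1*2^2, 9) = 4
  i=3: min(1*2^3, 9) = 8
  i=4: min(1*2^4, 9) = 9
  i=5: min(1*2^5, 9) = 9
  i=6: min(1*2^6, 9) = 9
  i=7: min(1*2^7, 9) = 9
  i=8: min(1*2^8, 9) = 9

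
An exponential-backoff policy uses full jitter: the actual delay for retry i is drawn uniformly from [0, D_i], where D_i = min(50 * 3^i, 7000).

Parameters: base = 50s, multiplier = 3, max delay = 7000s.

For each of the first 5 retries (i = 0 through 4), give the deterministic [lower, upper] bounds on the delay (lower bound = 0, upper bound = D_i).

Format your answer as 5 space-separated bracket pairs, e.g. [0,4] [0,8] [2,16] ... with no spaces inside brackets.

Computing bounds per retry:
  i=0: D_i=min(50*3^0,7000)=50, bounds=[0,50]
  i=1: D_i=min(50*3^1,7000)=150, bounds=[0,150]
  i=2: D_i=min(50*3^2,7000)=450, bounds=[0,450]
  i=3: D_i=min(50*3^3,7000)=1350, bounds=[0,1350]
  i=4: D_i=min(50*3^4,7000)=4050, bounds=[0,4050]

Answer: [0,50] [0,150] [0,450] [0,1350] [0,4050]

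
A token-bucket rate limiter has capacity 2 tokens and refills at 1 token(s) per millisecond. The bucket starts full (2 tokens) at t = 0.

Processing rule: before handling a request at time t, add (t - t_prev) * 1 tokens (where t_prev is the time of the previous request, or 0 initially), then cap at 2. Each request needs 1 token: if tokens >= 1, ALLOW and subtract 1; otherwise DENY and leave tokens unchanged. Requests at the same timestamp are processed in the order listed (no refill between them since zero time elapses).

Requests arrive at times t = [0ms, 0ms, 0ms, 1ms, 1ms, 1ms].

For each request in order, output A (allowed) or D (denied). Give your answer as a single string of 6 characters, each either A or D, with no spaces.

Simulating step by step:
  req#1 t=0ms: ALLOW
  req#2 t=0ms: ALLOW
  req#3 t=0ms: DENY
  req#4 t=1ms: ALLOW
  req#5 t=1ms: DENY
  req#6 t=1ms: DENY

Answer: AADADD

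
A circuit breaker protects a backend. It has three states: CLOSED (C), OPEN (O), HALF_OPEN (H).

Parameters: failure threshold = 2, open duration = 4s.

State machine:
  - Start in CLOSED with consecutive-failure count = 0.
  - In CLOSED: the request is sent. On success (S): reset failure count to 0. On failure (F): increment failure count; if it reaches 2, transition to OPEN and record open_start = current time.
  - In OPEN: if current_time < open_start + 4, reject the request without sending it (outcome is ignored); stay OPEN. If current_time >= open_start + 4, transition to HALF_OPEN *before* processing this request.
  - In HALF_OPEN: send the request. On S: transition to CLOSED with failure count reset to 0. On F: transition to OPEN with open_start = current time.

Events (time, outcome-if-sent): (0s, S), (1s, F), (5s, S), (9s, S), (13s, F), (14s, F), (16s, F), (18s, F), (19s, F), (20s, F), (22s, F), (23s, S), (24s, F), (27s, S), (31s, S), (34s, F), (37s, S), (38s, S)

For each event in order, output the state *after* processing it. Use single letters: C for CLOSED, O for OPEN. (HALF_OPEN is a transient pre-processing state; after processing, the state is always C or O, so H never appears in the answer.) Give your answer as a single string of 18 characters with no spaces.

State after each event:
  event#1 t=0s outcome=S: state=CLOSED
  event#2 t=1s outcome=F: state=CLOSED
  event#3 t=5s outcome=S: state=CLOSED
  event#4 t=9s outcome=S: state=CLOSED
  event#5 t=13s outcome=F: state=CLOSED
  event#6 t=14s outcome=F: state=OPEN
  event#7 t=16s outcome=F: state=OPEN
  event#8 t=18s outcome=F: state=OPEN
  event#9 t=19s outcome=F: state=OPEN
  event#10 t=20s outcome=F: state=OPEN
  event#11 t=22s outcome=F: state=OPEN
  event#12 t=23s outcome=S: state=OPEN
  event#13 t=24s outcome=F: state=OPEN
  event#14 t=27s outcome=S: state=CLOSED
  event#15 t=31s outcome=S: state=CLOSED
  event#16 t=34s outcome=F: state=CLOSED
  event#17 t=37s outcome=S: state=CLOSED
  event#18 t=38s outcome=S: state=CLOSED

Answer: CCCCCOOOOOOOOCCCCC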